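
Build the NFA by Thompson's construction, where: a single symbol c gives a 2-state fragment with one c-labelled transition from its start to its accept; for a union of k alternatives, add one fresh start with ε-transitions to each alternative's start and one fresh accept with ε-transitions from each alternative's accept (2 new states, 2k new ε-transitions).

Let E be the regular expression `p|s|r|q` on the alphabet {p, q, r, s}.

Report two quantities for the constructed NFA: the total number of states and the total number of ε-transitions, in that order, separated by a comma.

Per subexpression:
Each of the 4 symbol leaves contributes 2 states and 0 ε-transitions.
  p|s|r|q — 10 states, 8 ε-transitions

10, 8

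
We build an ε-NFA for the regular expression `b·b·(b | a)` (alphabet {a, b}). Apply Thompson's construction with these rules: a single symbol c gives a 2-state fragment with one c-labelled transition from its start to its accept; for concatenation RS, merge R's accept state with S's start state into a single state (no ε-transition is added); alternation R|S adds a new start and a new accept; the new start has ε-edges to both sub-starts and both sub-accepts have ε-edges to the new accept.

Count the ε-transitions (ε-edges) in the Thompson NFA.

4

By structural recursion:
Each of the 4 symbol leaves contributes 0 ε-transitions.
  b | a → 4 ε-transitions
  b·b·(b | a) → 4 ε-transitions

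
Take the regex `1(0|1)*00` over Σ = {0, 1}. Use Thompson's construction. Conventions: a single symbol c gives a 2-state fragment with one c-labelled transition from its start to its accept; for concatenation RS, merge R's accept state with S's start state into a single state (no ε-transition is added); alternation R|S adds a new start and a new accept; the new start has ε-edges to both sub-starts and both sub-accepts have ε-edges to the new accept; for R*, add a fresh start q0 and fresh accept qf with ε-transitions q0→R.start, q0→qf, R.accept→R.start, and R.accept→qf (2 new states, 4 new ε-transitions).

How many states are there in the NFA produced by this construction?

Bottom-up over the parse tree:
Each of the 5 symbol leaves contributes a 2-state fragment.
  0|1 → 6 states
  (0|1)* → 8 states
  1(0|1)*00 → 11 states

11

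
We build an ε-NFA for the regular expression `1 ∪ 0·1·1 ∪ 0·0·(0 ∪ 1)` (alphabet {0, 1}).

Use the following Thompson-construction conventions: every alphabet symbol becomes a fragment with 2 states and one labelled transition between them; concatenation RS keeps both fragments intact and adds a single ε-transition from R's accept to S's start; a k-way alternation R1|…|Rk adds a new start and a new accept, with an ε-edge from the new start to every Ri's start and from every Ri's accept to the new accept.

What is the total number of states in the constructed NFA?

Bottom-up over the parse tree:
Each of the 8 symbol leaves contributes a 2-state fragment.
  0·1·1 → 6 states
  0 ∪ 1 → 6 states
  0·0·(0 ∪ 1) → 10 states
  1 ∪ 0·1·1 ∪ 0·0·(0 ∪ 1) → 20 states

20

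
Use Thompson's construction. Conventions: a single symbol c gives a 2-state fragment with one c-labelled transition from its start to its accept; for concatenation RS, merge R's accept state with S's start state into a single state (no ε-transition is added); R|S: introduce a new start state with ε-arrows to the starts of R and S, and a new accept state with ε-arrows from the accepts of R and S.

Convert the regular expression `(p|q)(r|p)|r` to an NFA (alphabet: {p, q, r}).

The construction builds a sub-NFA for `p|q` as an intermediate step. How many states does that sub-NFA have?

Fragment for `p|q`:
Each of the 2 symbol leaves contributes a 2-state fragment.
  p|q — 6 states

6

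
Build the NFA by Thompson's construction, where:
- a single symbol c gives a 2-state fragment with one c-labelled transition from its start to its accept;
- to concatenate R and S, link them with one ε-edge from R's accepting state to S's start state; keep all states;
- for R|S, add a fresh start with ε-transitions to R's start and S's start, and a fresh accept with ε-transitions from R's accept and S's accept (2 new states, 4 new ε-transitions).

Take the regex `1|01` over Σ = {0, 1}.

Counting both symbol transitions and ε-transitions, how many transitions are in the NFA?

Building bottom-up:
Each of the 3 symbol leaves contributes 1 transition (1 symbol, 0 ε).
  01 — 3 transitions (2 symbol, 1 ε)
  1|01 — 8 transitions (3 symbol, 5 ε)

8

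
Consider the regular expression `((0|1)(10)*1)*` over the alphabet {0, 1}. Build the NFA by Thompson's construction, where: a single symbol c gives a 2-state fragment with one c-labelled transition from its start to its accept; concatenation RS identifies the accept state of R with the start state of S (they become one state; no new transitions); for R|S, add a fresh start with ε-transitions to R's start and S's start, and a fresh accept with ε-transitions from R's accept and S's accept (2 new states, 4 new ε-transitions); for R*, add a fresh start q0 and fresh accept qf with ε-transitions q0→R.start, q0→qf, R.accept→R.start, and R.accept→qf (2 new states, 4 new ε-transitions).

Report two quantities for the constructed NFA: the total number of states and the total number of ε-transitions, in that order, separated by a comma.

Building bottom-up:
Each of the 5 symbol leaves contributes 2 states and 0 ε-transitions.
  0|1 → 6 states, 4 ε-transitions
  10 → 3 states, 0 ε-transitions
  (10)* → 5 states, 4 ε-transitions
  (0|1)(10)*1 → 11 states, 8 ε-transitions
  ((0|1)(10)*1)* → 13 states, 12 ε-transitions

13, 12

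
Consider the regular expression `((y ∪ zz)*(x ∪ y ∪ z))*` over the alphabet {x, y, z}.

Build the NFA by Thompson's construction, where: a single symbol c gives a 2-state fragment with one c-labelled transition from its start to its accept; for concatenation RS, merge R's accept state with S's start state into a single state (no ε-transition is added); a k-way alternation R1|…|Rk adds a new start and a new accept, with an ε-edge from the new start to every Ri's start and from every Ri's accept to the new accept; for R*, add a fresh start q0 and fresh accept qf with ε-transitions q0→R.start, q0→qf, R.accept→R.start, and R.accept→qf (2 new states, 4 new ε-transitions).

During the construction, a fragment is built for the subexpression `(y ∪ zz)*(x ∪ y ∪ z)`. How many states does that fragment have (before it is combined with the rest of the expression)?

Fragment for `(y ∪ zz)*(x ∪ y ∪ z)`:
Each of the 6 symbol leaves contributes a 2-state fragment.
  zz → 3 states
  y ∪ zz → 7 states
  (y ∪ zz)* → 9 states
  x ∪ y ∪ z → 8 states
  (y ∪ zz)*(x ∪ y ∪ z) → 16 states

16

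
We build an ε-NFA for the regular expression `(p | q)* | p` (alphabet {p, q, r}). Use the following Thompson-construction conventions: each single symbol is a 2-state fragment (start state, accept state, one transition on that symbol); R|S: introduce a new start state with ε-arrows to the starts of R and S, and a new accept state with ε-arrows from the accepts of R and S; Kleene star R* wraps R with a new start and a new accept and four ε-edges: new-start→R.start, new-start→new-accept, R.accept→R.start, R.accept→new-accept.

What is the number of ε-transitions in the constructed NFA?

Recursing over subexpressions:
Each of the 3 symbol leaves contributes 0 ε-transitions.
  p | q = 4 ε-transitions
  (p | q)* = 8 ε-transitions
  (p | q)* | p = 12 ε-transitions

12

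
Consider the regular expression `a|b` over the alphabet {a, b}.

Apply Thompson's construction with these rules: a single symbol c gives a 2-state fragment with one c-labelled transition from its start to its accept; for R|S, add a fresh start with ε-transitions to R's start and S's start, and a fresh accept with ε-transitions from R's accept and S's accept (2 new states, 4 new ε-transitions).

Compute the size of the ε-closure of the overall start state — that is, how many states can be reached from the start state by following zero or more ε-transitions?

3

Let C(F) = |ε-closure(F.start)| within fragment F, and note whether F accepts ε. Symbol fragments have C = 1 and do not accept ε. Then:
  a|b : new start ε-reaches every alternative's start; none of them accept ε, so the new accept is not reached: C = 1 + 1 + 1 = 3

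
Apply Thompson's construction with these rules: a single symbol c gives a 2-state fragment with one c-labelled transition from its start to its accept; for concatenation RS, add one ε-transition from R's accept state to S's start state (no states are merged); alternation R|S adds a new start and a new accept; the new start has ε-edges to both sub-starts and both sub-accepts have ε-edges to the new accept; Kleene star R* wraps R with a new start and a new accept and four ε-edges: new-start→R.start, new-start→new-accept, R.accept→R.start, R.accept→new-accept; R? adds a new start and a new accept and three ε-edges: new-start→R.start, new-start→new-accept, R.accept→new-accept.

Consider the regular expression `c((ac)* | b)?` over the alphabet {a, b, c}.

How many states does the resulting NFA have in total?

14

Per subexpression:
Each of the 4 symbol leaves contributes a 2-state fragment.
  ac — 4 states
  (ac)* — 6 states
  (ac)* | b — 10 states
  ((ac)* | b)? — 12 states
  c((ac)* | b)? — 14 states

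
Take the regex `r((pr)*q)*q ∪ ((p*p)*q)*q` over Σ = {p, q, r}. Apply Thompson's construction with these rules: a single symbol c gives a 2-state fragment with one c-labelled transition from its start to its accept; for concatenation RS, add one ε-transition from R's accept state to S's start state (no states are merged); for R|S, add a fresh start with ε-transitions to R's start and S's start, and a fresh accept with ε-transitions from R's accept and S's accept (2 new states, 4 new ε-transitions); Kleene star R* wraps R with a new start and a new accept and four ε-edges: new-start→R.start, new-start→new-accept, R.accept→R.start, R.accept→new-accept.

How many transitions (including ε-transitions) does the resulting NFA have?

40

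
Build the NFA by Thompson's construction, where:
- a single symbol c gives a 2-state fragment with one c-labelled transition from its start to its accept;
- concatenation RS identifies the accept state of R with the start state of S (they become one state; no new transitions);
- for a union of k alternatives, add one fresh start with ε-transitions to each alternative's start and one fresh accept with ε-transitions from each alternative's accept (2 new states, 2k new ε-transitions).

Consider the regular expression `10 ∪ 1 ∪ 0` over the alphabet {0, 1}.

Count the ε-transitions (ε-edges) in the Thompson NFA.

6

Per subexpression:
Each of the 4 symbol leaves contributes 0 ε-transitions.
  10 : 0 ε-transitions
  10 ∪ 1 ∪ 0 : 6 ε-transitions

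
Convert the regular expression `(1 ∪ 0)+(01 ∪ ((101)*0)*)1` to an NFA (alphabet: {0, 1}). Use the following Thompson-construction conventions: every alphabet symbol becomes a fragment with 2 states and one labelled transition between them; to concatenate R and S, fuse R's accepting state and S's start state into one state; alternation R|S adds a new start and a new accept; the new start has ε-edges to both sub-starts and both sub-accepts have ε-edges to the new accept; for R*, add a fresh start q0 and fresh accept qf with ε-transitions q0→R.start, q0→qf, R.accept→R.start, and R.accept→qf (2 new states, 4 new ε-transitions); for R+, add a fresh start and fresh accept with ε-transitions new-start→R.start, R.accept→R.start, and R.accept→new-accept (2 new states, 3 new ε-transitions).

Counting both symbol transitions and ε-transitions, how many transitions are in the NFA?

28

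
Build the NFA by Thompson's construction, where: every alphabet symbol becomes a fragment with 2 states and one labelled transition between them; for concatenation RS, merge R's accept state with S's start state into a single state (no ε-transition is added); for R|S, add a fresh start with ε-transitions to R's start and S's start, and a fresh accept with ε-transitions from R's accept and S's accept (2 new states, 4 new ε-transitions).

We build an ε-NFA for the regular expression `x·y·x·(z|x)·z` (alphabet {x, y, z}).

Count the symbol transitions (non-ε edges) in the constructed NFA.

6

Recursing over subexpressions:
Each of the 6 symbol leaves contributes exactly 1 symbol transition.
  z|x : 2 symbol transitions
  x·y·x·(z|x)·z : 6 symbol transitions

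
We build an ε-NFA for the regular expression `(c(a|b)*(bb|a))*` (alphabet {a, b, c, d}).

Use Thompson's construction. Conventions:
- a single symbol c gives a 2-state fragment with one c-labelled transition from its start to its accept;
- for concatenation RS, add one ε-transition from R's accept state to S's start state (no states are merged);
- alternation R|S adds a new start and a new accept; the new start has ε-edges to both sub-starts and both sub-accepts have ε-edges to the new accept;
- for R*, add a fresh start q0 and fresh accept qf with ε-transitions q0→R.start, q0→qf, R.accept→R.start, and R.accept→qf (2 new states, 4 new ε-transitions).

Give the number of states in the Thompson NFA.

Recursing over subexpressions:
Each of the 6 symbol leaves contributes a 2-state fragment.
  a|b : 6 states
  (a|b)* : 8 states
  bb : 4 states
  bb|a : 8 states
  c(a|b)*(bb|a) : 18 states
  (c(a|b)*(bb|a))* : 20 states

20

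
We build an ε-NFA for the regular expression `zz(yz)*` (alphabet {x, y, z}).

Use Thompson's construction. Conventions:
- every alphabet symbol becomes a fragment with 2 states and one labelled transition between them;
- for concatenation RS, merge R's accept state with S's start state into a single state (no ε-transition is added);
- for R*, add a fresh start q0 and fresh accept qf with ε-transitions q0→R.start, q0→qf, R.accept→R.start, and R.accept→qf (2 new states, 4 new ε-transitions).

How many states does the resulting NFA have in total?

Building bottom-up:
Each of the 4 symbol leaves contributes a 2-state fragment.
  yz : 3 states
  (yz)* : 5 states
  zz(yz)* : 7 states

7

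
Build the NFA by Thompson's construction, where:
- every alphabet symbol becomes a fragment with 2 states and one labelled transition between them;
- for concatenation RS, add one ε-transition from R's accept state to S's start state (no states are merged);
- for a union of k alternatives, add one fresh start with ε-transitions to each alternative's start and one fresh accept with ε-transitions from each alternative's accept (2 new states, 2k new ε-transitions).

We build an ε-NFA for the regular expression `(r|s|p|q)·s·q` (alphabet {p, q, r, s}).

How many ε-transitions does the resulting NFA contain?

Per subexpression:
Each of the 6 symbol leaves contributes 0 ε-transitions.
  r|s|p|q : 8 ε-transitions
  (r|s|p|q)·s·q : 10 ε-transitions

10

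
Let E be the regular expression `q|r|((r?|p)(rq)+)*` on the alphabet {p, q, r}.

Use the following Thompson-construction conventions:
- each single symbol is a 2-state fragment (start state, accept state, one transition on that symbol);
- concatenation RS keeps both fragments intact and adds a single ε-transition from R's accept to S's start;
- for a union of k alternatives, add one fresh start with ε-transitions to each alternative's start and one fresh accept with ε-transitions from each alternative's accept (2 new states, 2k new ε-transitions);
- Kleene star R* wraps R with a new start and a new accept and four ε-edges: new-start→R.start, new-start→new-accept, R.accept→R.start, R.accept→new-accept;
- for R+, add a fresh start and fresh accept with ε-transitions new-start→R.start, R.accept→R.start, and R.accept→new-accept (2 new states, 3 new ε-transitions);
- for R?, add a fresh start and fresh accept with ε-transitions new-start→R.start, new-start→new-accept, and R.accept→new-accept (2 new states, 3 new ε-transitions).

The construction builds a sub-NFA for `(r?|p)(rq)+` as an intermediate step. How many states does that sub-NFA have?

14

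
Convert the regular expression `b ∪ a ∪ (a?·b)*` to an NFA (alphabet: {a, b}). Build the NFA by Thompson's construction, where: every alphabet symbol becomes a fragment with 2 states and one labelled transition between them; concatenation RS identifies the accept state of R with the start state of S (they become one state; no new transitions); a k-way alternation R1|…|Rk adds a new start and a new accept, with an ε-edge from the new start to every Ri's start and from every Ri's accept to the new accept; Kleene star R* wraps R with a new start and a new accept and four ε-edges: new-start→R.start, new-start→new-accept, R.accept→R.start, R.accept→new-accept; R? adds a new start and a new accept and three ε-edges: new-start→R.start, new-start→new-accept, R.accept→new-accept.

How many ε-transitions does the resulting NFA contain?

Bottom-up over the parse tree:
Each of the 4 symbol leaves contributes 0 ε-transitions.
  a? = 3 ε-transitions
  a?·b = 3 ε-transitions
  (a?·b)* = 7 ε-transitions
  b ∪ a ∪ (a?·b)* = 13 ε-transitions

13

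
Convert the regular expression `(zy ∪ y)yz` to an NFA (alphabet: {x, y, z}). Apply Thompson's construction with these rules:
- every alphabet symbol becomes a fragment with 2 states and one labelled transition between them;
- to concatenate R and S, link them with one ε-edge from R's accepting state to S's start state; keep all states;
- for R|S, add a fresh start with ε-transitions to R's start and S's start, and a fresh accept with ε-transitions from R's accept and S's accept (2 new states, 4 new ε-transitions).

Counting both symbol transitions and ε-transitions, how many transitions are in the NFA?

12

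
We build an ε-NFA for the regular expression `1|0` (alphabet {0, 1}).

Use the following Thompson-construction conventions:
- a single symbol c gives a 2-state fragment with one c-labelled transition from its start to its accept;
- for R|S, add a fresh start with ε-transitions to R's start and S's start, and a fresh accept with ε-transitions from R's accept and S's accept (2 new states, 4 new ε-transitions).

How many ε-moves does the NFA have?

4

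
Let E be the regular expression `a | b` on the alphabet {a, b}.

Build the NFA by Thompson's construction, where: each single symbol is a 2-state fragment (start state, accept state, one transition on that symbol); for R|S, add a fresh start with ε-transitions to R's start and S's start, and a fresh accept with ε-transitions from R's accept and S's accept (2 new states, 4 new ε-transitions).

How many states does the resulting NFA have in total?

Bottom-up over the parse tree:
Each of the 2 symbol leaves contributes a 2-state fragment.
  a | b : 6 states

6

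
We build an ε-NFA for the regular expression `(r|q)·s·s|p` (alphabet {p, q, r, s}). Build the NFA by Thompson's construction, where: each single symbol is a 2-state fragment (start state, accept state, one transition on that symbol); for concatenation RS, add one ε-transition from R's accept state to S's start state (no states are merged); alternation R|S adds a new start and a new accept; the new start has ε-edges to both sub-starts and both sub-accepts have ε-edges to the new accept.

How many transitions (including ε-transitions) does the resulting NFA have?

15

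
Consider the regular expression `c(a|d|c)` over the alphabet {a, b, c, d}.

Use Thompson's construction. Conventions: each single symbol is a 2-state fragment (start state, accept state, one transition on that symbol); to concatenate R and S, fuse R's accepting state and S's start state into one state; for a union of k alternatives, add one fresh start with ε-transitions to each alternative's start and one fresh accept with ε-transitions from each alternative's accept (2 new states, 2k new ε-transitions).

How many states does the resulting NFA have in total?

Recursing over subexpressions:
Each of the 4 symbol leaves contributes a 2-state fragment.
  a|d|c : 8 states
  c(a|d|c) : 9 states

9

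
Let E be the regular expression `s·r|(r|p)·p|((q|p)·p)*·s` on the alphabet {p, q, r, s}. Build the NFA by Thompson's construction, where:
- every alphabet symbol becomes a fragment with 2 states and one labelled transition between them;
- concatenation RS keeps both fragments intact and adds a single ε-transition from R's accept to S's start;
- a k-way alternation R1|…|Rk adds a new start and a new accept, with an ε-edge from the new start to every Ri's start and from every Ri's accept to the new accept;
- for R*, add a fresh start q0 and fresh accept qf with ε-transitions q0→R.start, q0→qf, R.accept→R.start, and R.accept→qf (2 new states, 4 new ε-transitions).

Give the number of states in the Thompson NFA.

Recursing over subexpressions:
Each of the 9 symbol leaves contributes a 2-state fragment.
  s·r → 4 states
  r|p → 6 states
  (r|p)·p → 8 states
  q|p → 6 states
  (q|p)·p → 8 states
  ((q|p)·p)* → 10 states
  ((q|p)·p)*·s → 12 states
  s·r|(r|p)·p|((q|p)·p)*·s → 26 states

26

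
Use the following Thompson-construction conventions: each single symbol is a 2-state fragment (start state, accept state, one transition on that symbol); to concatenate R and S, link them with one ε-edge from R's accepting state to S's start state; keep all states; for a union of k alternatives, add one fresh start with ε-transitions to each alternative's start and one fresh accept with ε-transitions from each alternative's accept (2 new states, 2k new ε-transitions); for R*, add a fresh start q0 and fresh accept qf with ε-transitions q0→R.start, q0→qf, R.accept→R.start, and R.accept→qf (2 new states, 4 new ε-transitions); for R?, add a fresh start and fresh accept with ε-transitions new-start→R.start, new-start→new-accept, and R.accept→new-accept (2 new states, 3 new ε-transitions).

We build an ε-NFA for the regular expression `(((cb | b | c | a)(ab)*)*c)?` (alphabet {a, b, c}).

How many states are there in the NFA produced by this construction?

24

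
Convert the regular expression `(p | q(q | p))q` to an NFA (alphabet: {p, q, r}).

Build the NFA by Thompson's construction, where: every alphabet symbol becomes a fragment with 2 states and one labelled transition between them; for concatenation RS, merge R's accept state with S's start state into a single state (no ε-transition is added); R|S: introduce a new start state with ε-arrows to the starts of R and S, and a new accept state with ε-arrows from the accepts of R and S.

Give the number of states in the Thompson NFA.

Per subexpression:
Each of the 5 symbol leaves contributes a 2-state fragment.
  q | p = 6 states
  q(q | p) = 7 states
  p | q(q | p) = 11 states
  (p | q(q | p))q = 12 states

12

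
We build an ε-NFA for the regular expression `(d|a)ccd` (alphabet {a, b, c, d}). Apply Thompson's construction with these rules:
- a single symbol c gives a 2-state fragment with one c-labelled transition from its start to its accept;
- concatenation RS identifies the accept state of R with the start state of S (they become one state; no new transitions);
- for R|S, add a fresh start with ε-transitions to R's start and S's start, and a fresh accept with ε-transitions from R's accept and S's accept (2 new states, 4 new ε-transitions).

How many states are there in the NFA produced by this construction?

By structural recursion:
Each of the 5 symbol leaves contributes a 2-state fragment.
  d|a — 6 states
  (d|a)ccd — 9 states

9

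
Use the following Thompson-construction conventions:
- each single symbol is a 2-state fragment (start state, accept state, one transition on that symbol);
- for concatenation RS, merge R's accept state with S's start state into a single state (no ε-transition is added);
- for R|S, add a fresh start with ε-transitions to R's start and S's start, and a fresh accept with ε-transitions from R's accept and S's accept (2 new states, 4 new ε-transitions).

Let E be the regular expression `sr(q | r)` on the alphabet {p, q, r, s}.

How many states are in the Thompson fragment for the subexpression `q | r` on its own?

6

Fragment for `q | r`:
Each of the 2 symbol leaves contributes a 2-state fragment.
  q | r = 6 states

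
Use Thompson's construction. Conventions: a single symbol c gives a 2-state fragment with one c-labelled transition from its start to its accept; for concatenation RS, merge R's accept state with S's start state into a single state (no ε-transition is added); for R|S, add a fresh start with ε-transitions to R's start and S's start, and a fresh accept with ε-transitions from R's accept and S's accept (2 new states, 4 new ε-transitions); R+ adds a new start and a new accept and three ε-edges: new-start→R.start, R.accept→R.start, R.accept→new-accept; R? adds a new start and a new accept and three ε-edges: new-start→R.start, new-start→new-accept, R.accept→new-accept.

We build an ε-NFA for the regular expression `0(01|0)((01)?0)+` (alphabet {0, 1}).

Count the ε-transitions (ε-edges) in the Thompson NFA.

10

Building bottom-up:
Each of the 7 symbol leaves contributes 0 ε-transitions.
  01 : 0 ε-transitions
  01|0 : 4 ε-transitions
  01 : 0 ε-transitions
  (01)? : 3 ε-transitions
  (01)?0 : 3 ε-transitions
  ((01)?0)+ : 6 ε-transitions
  0(01|0)((01)?0)+ : 10 ε-transitions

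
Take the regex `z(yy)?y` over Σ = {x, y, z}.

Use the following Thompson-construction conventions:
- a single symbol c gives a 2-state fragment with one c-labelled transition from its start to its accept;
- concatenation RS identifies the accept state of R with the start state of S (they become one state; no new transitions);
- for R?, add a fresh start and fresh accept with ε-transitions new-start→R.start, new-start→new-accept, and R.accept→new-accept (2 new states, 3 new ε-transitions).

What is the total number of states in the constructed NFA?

7

Bottom-up over the parse tree:
Each of the 4 symbol leaves contributes a 2-state fragment.
  yy → 3 states
  (yy)? → 5 states
  z(yy)?y → 7 states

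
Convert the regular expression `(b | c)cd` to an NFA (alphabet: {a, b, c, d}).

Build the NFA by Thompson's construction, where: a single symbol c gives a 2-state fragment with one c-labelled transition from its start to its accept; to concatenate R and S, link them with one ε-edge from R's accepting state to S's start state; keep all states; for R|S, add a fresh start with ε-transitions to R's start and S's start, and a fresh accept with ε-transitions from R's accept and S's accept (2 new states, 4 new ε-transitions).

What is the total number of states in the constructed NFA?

10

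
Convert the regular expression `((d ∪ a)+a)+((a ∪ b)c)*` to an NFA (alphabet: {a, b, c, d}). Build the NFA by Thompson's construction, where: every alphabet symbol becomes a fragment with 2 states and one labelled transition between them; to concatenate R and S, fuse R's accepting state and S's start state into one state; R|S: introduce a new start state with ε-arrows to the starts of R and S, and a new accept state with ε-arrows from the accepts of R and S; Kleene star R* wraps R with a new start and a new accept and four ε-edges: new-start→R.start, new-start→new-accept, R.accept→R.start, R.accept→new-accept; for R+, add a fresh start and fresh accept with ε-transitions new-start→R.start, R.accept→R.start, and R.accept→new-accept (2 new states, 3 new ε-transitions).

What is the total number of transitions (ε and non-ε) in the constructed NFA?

24

Bottom-up over the parse tree:
Each of the 6 symbol leaves contributes 1 transition (1 symbol, 0 ε).
  d ∪ a = 6 transitions (2 symbol, 4 ε)
  (d ∪ a)+ = 9 transitions (2 symbol, 7 ε)
  (d ∪ a)+a = 10 transitions (3 symbol, 7 ε)
  ((d ∪ a)+a)+ = 13 transitions (3 symbol, 10 ε)
  a ∪ b = 6 transitions (2 symbol, 4 ε)
  (a ∪ b)c = 7 transitions (3 symbol, 4 ε)
  ((a ∪ b)c)* = 11 transitions (3 symbol, 8 ε)
  ((d ∪ a)+a)+((a ∪ b)c)* = 24 transitions (6 symbol, 18 ε)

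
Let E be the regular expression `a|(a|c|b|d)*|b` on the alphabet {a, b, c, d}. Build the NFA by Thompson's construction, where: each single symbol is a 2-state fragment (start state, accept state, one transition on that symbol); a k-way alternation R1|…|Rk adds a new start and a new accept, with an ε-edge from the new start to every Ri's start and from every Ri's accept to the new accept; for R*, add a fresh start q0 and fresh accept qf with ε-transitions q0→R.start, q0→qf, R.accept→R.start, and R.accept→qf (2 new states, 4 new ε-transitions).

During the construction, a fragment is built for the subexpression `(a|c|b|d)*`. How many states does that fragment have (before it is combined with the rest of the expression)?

Fragment for `(a|c|b|d)*`:
Each of the 4 symbol leaves contributes a 2-state fragment.
  a|c|b|d — 10 states
  (a|c|b|d)* — 12 states

12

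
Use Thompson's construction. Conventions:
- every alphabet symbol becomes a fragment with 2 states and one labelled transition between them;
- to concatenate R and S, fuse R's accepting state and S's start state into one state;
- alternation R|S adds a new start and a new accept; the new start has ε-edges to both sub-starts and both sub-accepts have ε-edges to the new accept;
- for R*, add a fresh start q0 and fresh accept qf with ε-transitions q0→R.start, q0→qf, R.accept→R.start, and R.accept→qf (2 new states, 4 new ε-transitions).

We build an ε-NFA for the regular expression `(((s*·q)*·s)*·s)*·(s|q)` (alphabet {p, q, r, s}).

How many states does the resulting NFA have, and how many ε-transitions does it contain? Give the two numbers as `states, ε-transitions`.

18, 20

Building bottom-up:
Each of the 6 symbol leaves contributes 2 states and 0 ε-transitions.
  s* → 4 states, 4 ε-transitions
  s*·q → 5 states, 4 ε-transitions
  (s*·q)* → 7 states, 8 ε-transitions
  (s*·q)*·s → 8 states, 8 ε-transitions
  ((s*·q)*·s)* → 10 states, 12 ε-transitions
  ((s*·q)*·s)*·s → 11 states, 12 ε-transitions
  (((s*·q)*·s)*·s)* → 13 states, 16 ε-transitions
  s|q → 6 states, 4 ε-transitions
  (((s*·q)*·s)*·s)*·(s|q) → 18 states, 20 ε-transitions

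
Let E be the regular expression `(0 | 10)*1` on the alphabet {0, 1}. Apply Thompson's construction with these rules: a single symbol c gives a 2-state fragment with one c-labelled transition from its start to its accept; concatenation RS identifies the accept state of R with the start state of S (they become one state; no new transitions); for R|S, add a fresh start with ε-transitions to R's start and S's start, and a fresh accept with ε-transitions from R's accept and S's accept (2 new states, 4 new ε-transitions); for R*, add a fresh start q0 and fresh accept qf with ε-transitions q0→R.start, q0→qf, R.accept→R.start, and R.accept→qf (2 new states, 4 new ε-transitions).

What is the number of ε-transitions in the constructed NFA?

8

Recursing over subexpressions:
Each of the 4 symbol leaves contributes 0 ε-transitions.
  10 — 0 ε-transitions
  0 | 10 — 4 ε-transitions
  (0 | 10)* — 8 ε-transitions
  (0 | 10)*1 — 8 ε-transitions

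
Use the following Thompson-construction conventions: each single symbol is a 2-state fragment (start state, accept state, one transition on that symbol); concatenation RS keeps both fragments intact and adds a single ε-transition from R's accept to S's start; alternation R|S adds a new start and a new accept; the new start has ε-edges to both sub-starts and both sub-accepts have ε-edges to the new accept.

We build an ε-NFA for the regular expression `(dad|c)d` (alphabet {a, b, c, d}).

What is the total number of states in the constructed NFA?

Recursing over subexpressions:
Each of the 5 symbol leaves contributes a 2-state fragment.
  dad = 6 states
  dad|c = 10 states
  (dad|c)d = 12 states

12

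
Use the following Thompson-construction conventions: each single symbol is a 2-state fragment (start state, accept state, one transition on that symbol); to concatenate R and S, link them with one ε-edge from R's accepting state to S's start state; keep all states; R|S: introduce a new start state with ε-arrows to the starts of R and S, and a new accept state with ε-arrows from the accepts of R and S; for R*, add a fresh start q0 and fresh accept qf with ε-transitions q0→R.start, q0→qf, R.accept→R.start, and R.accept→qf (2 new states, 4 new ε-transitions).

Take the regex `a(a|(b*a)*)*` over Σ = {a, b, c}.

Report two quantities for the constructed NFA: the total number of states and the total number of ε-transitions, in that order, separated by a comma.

Recursing over subexpressions:
Each of the 4 symbol leaves contributes 2 states and 0 ε-transitions.
  b* = 4 states, 4 ε-transitions
  b*a = 6 states, 5 ε-transitions
  (b*a)* = 8 states, 9 ε-transitions
  a|(b*a)* = 12 states, 13 ε-transitions
  (a|(b*a)*)* = 14 states, 17 ε-transitions
  a(a|(b*a)*)* = 16 states, 18 ε-transitions

16, 18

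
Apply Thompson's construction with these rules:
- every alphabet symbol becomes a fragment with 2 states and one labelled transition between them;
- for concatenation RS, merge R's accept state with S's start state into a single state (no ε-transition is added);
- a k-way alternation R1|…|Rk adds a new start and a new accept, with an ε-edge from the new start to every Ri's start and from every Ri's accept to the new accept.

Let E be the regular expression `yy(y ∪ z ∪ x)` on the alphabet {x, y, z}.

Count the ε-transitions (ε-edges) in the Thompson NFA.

6

Building bottom-up:
Each of the 5 symbol leaves contributes 0 ε-transitions.
  y ∪ z ∪ x = 6 ε-transitions
  yy(y ∪ z ∪ x) = 6 ε-transitions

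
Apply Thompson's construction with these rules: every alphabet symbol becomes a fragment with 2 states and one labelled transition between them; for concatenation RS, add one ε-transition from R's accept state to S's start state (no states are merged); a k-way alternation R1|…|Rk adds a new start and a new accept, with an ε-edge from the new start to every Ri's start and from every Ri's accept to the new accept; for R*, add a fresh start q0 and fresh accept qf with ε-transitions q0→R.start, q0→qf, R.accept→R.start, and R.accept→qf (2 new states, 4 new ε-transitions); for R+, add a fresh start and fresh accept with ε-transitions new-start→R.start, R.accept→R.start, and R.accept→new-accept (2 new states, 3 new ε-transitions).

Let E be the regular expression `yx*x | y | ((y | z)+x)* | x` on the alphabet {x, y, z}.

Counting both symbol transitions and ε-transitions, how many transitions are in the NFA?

34

Building bottom-up:
Each of the 8 symbol leaves contributes 1 transition (1 symbol, 0 ε).
  x* → 5 transitions (1 symbol, 4 ε)
  yx*x → 9 transitions (3 symbol, 6 ε)
  y | z → 6 transitions (2 symbol, 4 ε)
  (y | z)+ → 9 transitions (2 symbol, 7 ε)
  (y | z)+x → 11 transitions (3 symbol, 8 ε)
  ((y | z)+x)* → 15 transitions (3 symbol, 12 ε)
  yx*x | y | ((y | z)+x)* | x → 34 transitions (8 symbol, 26 ε)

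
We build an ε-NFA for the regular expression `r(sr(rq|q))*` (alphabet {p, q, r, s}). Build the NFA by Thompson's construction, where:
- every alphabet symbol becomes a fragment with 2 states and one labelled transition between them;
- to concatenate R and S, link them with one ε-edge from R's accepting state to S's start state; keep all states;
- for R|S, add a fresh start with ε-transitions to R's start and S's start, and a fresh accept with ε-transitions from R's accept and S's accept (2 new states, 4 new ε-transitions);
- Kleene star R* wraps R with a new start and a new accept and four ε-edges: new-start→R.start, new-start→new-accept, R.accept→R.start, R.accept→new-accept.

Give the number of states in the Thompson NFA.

Bottom-up over the parse tree:
Each of the 6 symbol leaves contributes a 2-state fragment.
  rq → 4 states
  rq|q → 8 states
  sr(rq|q) → 12 states
  (sr(rq|q))* → 14 states
  r(sr(rq|q))* → 16 states

16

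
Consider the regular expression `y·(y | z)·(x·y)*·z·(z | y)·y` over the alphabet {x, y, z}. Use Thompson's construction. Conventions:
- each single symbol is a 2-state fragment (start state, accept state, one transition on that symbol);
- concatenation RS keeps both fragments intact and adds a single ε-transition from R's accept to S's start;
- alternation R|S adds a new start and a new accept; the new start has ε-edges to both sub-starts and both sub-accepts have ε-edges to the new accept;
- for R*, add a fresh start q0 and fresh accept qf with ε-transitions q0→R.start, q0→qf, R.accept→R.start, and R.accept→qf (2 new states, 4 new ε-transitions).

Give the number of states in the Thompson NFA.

24

Recursing over subexpressions:
Each of the 9 symbol leaves contributes a 2-state fragment.
  y | z : 6 states
  x·y : 4 states
  (x·y)* : 6 states
  z | y : 6 states
  y·(y | z)·(x·y)*·z·(z | y)·y : 24 states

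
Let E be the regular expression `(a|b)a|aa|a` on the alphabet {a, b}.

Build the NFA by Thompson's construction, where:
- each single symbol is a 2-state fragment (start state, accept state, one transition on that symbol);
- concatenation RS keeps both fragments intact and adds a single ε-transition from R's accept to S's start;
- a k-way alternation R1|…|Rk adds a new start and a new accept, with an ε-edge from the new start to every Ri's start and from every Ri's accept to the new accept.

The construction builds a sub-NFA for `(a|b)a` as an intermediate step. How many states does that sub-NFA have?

8

Fragment for `(a|b)a`:
Each of the 3 symbol leaves contributes a 2-state fragment.
  a|b = 6 states
  (a|b)a = 8 states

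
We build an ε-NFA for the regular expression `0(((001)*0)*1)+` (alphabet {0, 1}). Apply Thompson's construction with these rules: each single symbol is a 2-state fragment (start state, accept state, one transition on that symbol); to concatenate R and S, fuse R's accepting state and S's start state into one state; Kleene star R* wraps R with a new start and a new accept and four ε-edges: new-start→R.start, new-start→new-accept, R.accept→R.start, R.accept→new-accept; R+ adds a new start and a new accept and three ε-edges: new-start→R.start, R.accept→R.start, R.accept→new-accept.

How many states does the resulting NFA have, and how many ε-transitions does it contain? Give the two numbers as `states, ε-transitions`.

13, 11

Per subexpression:
Each of the 6 symbol leaves contributes 2 states and 0 ε-transitions.
  001 — 4 states, 0 ε-transitions
  (001)* — 6 states, 4 ε-transitions
  (001)*0 — 7 states, 4 ε-transitions
  ((001)*0)* — 9 states, 8 ε-transitions
  ((001)*0)*1 — 10 states, 8 ε-transitions
  (((001)*0)*1)+ — 12 states, 11 ε-transitions
  0(((001)*0)*1)+ — 13 states, 11 ε-transitions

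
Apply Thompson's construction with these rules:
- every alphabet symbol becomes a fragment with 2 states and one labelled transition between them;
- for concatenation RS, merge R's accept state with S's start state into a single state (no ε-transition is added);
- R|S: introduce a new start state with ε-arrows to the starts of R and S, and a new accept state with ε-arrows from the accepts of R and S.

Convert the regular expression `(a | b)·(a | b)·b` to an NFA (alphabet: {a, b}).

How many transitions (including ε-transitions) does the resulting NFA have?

By structural recursion:
Each of the 5 symbol leaves contributes 1 transition (1 symbol, 0 ε).
  a | b : 6 transitions (2 symbol, 4 ε)
  a | b : 6 transitions (2 symbol, 4 ε)
  (a | b)·(a | b)·b : 13 transitions (5 symbol, 8 ε)

13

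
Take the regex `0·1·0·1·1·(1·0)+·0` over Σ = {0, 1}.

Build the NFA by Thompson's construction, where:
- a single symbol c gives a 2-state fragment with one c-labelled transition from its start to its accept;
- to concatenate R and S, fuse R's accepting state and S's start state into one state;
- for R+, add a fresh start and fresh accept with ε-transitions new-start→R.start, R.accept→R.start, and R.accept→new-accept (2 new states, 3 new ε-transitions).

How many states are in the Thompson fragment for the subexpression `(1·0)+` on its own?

Fragment for `(1·0)+`:
Each of the 2 symbol leaves contributes a 2-state fragment.
  1·0 → 3 states
  (1·0)+ → 5 states

5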